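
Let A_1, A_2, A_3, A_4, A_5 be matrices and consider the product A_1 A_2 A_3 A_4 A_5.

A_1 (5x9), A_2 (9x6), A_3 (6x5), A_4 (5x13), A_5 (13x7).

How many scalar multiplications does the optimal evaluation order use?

Adjacent pairs: A_1A_2 = 5·9·6 = 270; A_2A_3 = 9·6·5 = 270; A_3A_4 = 6·5·13 = 390; A_4A_5 = 5·13·7 = 455.
Length 3: A_1..A_3: k=1: 0+270+5·9·5=495; k=2: 270+0+5·6·5=420 → min 420 | A_2..A_4: k=2: 0+390+9·6·13=1092; k=3: 270+0+9·5·13=855 → min 855 | A_3..A_5: k=3: 0+455+6·5·7=665; k=4: 390+0+6·13·7=936 → min 665.
Length 4: A_1..A_4: k=1: 0+855+5·9·13=1440; k=2: 270+390+5·6·13=1050; k=3: 420+0+5·5·13=745 → min 745 | A_2..A_5: k=2: 0+665+9·6·7=1043; k=3: 270+455+9·5·7=1040; k=4: 855+0+9·13·7=1674 → min 1040.
Length 5: A_1..A_5: k=1: 0+1040+5·9·7=1355; k=2: 270+665+5·6·7=1145; k=3: 420+455+5·5·7=1050; k=4: 745+0+5·13·7=1200 → min 1050.
Optimal order: (((A_1 A_2) A_3) (A_4 A_5)) with cost 1050.

1050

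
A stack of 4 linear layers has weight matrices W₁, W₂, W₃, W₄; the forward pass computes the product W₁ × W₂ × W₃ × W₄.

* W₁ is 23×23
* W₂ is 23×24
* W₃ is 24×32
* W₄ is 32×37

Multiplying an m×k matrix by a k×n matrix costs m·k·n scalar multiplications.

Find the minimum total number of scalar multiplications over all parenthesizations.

57592

Adjacent pairs: W₁W₂ = 23·23·24 = 12696; W₂W₃ = 23·24·32 = 17664; W₃W₄ = 24·32·37 = 28416.
Length 3: W₁..W₃: k=1: 0+17664+23·23·32=34592; k=2: 12696+0+23·24·32=30360 → min 30360 | W₂..W₄: k=2: 0+28416+23·24·37=48840; k=3: 17664+0+23·32·37=44896 → min 44896.
Length 4: W₁..W₄: k=1: 0+44896+23·23·37=64469; k=2: 12696+28416+23·24·37=61536; k=3: 30360+0+23·32·37=57592 → min 57592.
Optimal order: (((W₁ × W₂) × W₃) × W₄) with cost 57592.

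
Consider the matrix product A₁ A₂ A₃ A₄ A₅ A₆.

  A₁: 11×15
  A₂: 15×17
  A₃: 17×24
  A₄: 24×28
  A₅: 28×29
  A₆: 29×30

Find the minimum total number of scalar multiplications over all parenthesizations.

33187

Adjacent pairs: A₁A₂ = 11·15·17 = 2805; A₂A₃ = 15·17·24 = 6120; A₃A₄ = 17·24·28 = 11424; A₄A₅ = 24·28·29 = 19488; A₅A₆ = 28·29·30 = 24360.
Length 3: A₁..A₃: k=1: 0+6120+11·15·24=10080; k=2: 2805+0+11·17·24=7293 → min 7293 | A₂..A₄: k=2: 0+11424+15·17·28=18564; k=3: 6120+0+15·24·28=16200 → min 16200 | A₃..A₅: k=3: 0+19488+17·24·29=31320; k=4: 11424+0+17·28·29=25228 → min 25228 | A₄..A₆: k=4: 0+24360+24·28·30=44520; k=5: 19488+0+24·29·30=40368 → min 40368.
Length 4: A₁..A₄: k=1: 0+16200+11·15·28=20820; k=2: 2805+11424+11·17·28=19465; k=3: 7293+0+11·24·28=14685 → min 14685 | A₂..A₅: k=2: 0+25228+15·17·29=32623; k=3: 6120+19488+15·24·29=36048; k=4: 16200+0+15·28·29=28380 → min 28380 | A₃..A₆: k=3: 0+40368+17·24·30=52608; k=4: 11424+24360+17·28·30=50064; k=5: 25228+0+17·29·30=40018 → min 40018.
Length 5: A₁..A₅: k=1: 0+28380+11·15·29=33165; k=2: 2805+25228+11·17·29=33456; k=3: 7293+19488+11·24·29=34437; k=4: 14685+0+11·28·29=23617 → min 23617 | A₂..A₆: k=2: 0+40018+15·17·30=47668; k=3: 6120+40368+15·24·30=57288; k=4: 16200+24360+15·28·30=53160; k=5: 28380+0+15·29·30=41430 → min 41430.
Length 6: A₁..A₆: k=1: 0+41430+11·15·30=46380; k=2: 2805+40018+11·17·30=48433; k=3: 7293+40368+11·24·30=55581; k=4: 14685+24360+11·28·30=48285; k=5: 23617+0+11·29·30=33187 → min 33187.
Optimal order: (((((A₁ A₂) A₃) A₄) A₅) A₆) with cost 33187.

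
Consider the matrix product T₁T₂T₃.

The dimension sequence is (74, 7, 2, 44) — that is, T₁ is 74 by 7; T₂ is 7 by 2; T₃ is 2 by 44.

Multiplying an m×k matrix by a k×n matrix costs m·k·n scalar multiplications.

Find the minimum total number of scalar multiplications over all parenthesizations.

Order (T₁(T₂T₃)): (T₂T₃): 7×2 by 2×44 → 7×44, cost 7·2·44 = 616; (T₁(T₂T₃)): 74×7 by 7×44 → 74×44, cost 74·7·44 = 22792; cumulative 23408. Total 23408.
Order ((T₁T₂)T₃): (T₁T₂): 74×7 by 7×2 → 74×2, cost 74·7·2 = 1036; ((T₁T₂)T₃): 74×2 by 2×44 → 74×44, cost 74·2·44 = 6512; cumulative 7548. Total 7548.
Minimum: 7548.

7548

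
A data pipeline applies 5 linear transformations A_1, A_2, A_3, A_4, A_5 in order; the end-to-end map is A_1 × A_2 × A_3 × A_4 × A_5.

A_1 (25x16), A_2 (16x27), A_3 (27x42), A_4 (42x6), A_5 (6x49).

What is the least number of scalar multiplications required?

19146

Adjacent pairs: A_1A_2 = 25·16·27 = 10800; A_2A_3 = 16·27·42 = 18144; A_3A_4 = 27·42·6 = 6804; A_4A_5 = 42·6·49 = 12348.
Length 3: A_1..A_3: k=1: 0+18144+25·16·42=34944; k=2: 10800+0+25·27·42=39150 → min 34944 | A_2..A_4: k=2: 0+6804+16·27·6=9396; k=3: 18144+0+16·42·6=22176 → min 9396 | A_3..A_5: k=3: 0+12348+27·42·49=67914; k=4: 6804+0+27·6·49=14742 → min 14742.
Length 4: A_1..A_4: k=1: 0+9396+25·16·6=11796; k=2: 10800+6804+25·27·6=21654; k=3: 34944+0+25·42·6=41244 → min 11796 | A_2..A_5: k=2: 0+14742+16·27·49=35910; k=3: 18144+12348+16·42·49=63420; k=4: 9396+0+16·6·49=14100 → min 14100.
Length 5: A_1..A_5: k=1: 0+14100+25·16·49=33700; k=2: 10800+14742+25·27·49=58617; k=3: 34944+12348+25·42·49=98742; k=4: 11796+0+25·6·49=19146 → min 19146.
Optimal order: ((A_1 × (A_2 × (A_3 × A_4))) × A_5) with cost 19146.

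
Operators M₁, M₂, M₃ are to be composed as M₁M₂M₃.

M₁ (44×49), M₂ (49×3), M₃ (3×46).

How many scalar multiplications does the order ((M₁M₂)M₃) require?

12540

(M₁M₂): 44×49 by 49×3 → 44×3, cost 44·49·3 = 6468
((M₁M₂)M₃): 44×3 by 3×46 → 44×46, cost 44·3·46 = 6072; cumulative 12540
Total: 12540 scalar multiplications.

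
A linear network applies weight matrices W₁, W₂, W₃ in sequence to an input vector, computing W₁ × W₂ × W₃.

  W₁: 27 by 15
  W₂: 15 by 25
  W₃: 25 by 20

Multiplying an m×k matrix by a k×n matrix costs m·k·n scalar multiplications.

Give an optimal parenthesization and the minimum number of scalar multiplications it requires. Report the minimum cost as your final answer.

15600

(W₁ × (W₂ × W₃)): cost 15600.
((W₁ × W₂) × W₃): cost 23625.
Optimal: (W₁ × (W₂ × W₃)) with cost 15600.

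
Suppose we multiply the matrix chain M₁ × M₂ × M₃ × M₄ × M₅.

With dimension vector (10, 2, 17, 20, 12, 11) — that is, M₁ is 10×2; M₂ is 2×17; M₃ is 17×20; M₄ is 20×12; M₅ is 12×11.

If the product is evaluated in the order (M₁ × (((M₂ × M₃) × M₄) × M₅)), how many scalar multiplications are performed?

1644

(M₂ × M₃): 2×17 by 17×20 → 2×20, cost 2·17·20 = 680
((M₂ × M₃) × M₄): 2×20 by 20×12 → 2×12, cost 2·20·12 = 480; cumulative 1160
(((M₂ × M₃) × M₄) × M₅): 2×12 by 12×11 → 2×11, cost 2·12·11 = 264; cumulative 1424
(M₁ × (((M₂ × M₃) × M₄) × M₅)): 10×2 by 2×11 → 10×11, cost 10·2·11 = 220; cumulative 1644
Total: 1644 scalar multiplications.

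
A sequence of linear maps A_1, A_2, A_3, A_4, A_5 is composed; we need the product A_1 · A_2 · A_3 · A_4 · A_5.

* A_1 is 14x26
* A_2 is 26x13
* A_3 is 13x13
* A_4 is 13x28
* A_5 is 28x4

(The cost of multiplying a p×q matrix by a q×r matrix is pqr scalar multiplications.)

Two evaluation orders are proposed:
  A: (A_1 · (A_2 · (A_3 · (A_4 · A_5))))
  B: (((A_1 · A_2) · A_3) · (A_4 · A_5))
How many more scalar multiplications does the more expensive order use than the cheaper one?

4342

Order A = (A_1 · (A_2 · (A_3 · (A_4 · A_5)))): (A_4 · A_5): 13×28 by 28×4 → 13×4, cost 13·28·4 = 1456; (A_3 · (A_4 · A_5)): 13×13 by 13×4 → 13×4, cost 13·13·4 = 676; cumulative 2132; (A_2 · (A_3 · (A_4 · A_5))): 26×13 by 13×4 → 26×4, cost 26·13·4 = 1352; cumulative 3484; (A_1 · (A_2 · (A_3 · (A_4 · A_5)))): 14×26 by 26×4 → 14×4, cost 14·26·4 = 1456; cumulative 4940. Total 4940.
Order B = (((A_1 · A_2) · A_3) · (A_4 · A_5)): (A_1 · A_2): 14×26 by 26×13 → 14×13, cost 14·26·13 = 4732; ((A_1 · A_2) · A_3): 14×13 by 13×13 → 14×13, cost 14·13·13 = 2366; cumulative 7098; (A_4 · A_5): 13×28 by 28×4 → 13×4, cost 13·28·4 = 1456; (((A_1 · A_2) · A_3) · (A_4 · A_5)): 14×13 by 13×4 → 14×4, cost 14·13·4 = 728; cumulative 9282. Total 9282.
Difference: |4940 − 9282| = 4342.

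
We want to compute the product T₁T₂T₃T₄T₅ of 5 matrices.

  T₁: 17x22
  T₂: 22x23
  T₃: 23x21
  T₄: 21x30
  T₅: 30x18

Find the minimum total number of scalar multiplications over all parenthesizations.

34579

Adjacent pairs: T₁T₂ = 17·22·23 = 8602; T₂T₃ = 22·23·21 = 10626; T₃T₄ = 23·21·30 = 14490; T₄T₅ = 21·30·18 = 11340.
Length 3: T₁..T₃: k=1: 0+10626+17·22·21=18480; k=2: 8602+0+17·23·21=16813 → min 16813 | T₂..T₄: k=2: 0+14490+22·23·30=29670; k=3: 10626+0+22·21·30=24486 → min 24486 | T₃..T₅: k=3: 0+11340+23·21·18=20034; k=4: 14490+0+23·30·18=26910 → min 20034.
Length 4: T₁..T₄: k=1: 0+24486+17·22·30=35706; k=2: 8602+14490+17·23·30=34822; k=3: 16813+0+17·21·30=27523 → min 27523 | T₂..T₅: k=2: 0+20034+22·23·18=29142; k=3: 10626+11340+22·21·18=30282; k=4: 24486+0+22·30·18=36366 → min 29142.
Length 5: T₁..T₅: k=1: 0+29142+17·22·18=35874; k=2: 8602+20034+17·23·18=35674; k=3: 16813+11340+17·21·18=34579; k=4: 27523+0+17·30·18=36703 → min 34579.
Optimal order: (((T₁T₂)T₃)(T₄T₅)) with cost 34579.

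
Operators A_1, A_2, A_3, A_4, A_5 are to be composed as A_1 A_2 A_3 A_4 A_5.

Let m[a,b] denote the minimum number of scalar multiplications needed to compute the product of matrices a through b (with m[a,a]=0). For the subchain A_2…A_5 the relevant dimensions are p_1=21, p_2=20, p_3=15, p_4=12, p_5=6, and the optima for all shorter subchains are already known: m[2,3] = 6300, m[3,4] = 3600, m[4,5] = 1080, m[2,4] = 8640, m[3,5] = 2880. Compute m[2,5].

m[2,5] = min over k∈[2,4] of m[2,k]+m[k+1,5]+p_{1}·p_k·p_{5}.
k=2: 0 + 2880 + 21·20·6 = 5400; k=3: 6300 + 1080 + 21·15·6 = 9270; k=4: 8640 + 0 + 21·12·6 = 10152.
Minimum: 5400 at k=2.

5400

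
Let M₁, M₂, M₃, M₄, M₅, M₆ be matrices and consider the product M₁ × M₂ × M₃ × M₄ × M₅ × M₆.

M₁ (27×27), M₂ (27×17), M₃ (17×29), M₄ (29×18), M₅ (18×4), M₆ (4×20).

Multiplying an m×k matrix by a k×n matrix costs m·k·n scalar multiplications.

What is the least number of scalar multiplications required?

10972

Adjacent pairs: M₁M₂ = 27·27·17 = 12393; M₂M₃ = 27·17·29 = 13311; M₃M₄ = 17·29·18 = 8874; M₄M₅ = 29·18·4 = 2088; M₅M₆ = 18·4·20 = 1440.
Length 3: M₁..M₃: k=1: 0+13311+27·27·29=34452; k=2: 12393+0+27·17·29=25704 → min 25704 | M₂..M₄: k=2: 0+8874+27·17·18=17136; k=3: 13311+0+27·29·18=27405 → min 17136 | M₃..M₅: k=3: 0+2088+17·29·4=4060; k=4: 8874+0+17·18·4=10098 → min 4060 | M₄..M₆: k=4: 0+1440+29·18·20=11880; k=5: 2088+0+29·4·20=4408 → min 4408.
Length 4: M₁..M₄: k=1: 0+17136+27·27·18=30258; k=2: 12393+8874+27·17·18=29529; k=3: 25704+0+27·29·18=39798 → min 29529 | M₂..M₅: k=2: 0+4060+27·17·4=5896; k=3: 13311+2088+27·29·4=18531; k=4: 17136+0+27·18·4=19080 → min 5896 | M₃..M₆: k=3: 0+4408+17·29·20=14268; k=4: 8874+1440+17·18·20=16434; k=5: 4060+0+17·4·20=5420 → min 5420.
Length 5: M₁..M₅: k=1: 0+5896+27·27·4=8812; k=2: 12393+4060+27·17·4=18289; k=3: 25704+2088+27·29·4=30924; k=4: 29529+0+27·18·4=31473 → min 8812 | M₂..M₆: k=2: 0+5420+27·17·20=14600; k=3: 13311+4408+27·29·20=33379; k=4: 17136+1440+27·18·20=28296; k=5: 5896+0+27·4·20=8056 → min 8056.
Length 6: M₁..M₆: k=1: 0+8056+27·27·20=22636; k=2: 12393+5420+27·17·20=26993; k=3: 25704+4408+27·29·20=45772; k=4: 29529+1440+27·18·20=40689; k=5: 8812+0+27·4·20=10972 → min 10972.
Optimal order: ((M₁ × (M₂ × (M₃ × (M₄ × M₅)))) × M₆) with cost 10972.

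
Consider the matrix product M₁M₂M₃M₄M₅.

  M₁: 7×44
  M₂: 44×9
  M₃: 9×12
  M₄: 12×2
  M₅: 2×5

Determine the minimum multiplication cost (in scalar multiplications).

Adjacent pairs: M₁M₂ = 7·44·9 = 2772; M₂M₃ = 44·9·12 = 4752; M₃M₄ = 9·12·2 = 216; M₄M₅ = 12·2·5 = 120.
Length 3: M₁..M₃: k=1: 0+4752+7·44·12=8448; k=2: 2772+0+7·9·12=3528 → min 3528 | M₂..M₄: k=2: 0+216+44·9·2=1008; k=3: 4752+0+44·12·2=5808 → min 1008 | M₃..M₅: k=3: 0+120+9·12·5=660; k=4: 216+0+9·2·5=306 → min 306.
Length 4: M₁..M₄: k=1: 0+1008+7·44·2=1624; k=2: 2772+216+7·9·2=3114; k=3: 3528+0+7·12·2=3696 → min 1624 | M₂..M₅: k=2: 0+306+44·9·5=2286; k=3: 4752+120+44·12·5=7512; k=4: 1008+0+44·2·5=1448 → min 1448.
Length 5: M₁..M₅: k=1: 0+1448+7·44·5=2988; k=2: 2772+306+7·9·5=3393; k=3: 3528+120+7·12·5=4068; k=4: 1624+0+7·2·5=1694 → min 1694.
Optimal order: ((M₁(M₂(M₃M₄)))M₅) with cost 1694.

1694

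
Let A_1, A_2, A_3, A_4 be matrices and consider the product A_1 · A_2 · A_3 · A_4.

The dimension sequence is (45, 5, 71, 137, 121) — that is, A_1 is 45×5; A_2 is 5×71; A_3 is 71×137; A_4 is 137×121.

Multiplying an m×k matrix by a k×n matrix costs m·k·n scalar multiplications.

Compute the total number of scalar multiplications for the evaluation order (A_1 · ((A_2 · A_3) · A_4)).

(A_2 · A_3): 5×71 by 71×137 → 5×137, cost 5·71·137 = 48635
((A_2 · A_3) · A_4): 5×137 by 137×121 → 5×121, cost 5·137·121 = 82885; cumulative 131520
(A_1 · ((A_2 · A_3) · A_4)): 45×5 by 5×121 → 45×121, cost 45·5·121 = 27225; cumulative 158745
Total: 158745 scalar multiplications.

158745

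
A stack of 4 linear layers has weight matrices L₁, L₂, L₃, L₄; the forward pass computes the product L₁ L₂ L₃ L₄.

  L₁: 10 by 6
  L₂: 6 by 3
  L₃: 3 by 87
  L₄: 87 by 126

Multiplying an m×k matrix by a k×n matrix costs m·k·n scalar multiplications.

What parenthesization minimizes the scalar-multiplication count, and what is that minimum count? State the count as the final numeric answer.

36846

Adjacent pairs: L₁L₂ = 10·6·3 = 180; L₂L₃ = 6·3·87 = 1566; L₃L₄ = 3·87·126 = 32886.
Length 3: L₁..L₃: k=1: 0+1566+10·6·87=6786; k=2: 180+0+10·3·87=2790 → min 2790 | L₂..L₄: k=2: 0+32886+6·3·126=35154; k=3: 1566+0+6·87·126=67338 → min 35154.
Length 4: L₁..L₄: k=1: 0+35154+10·6·126=42714; k=2: 180+32886+10·3·126=36846; k=3: 2790+0+10·87·126=112410 → min 36846.
Optimal parenthesization: ((L₁ L₂) (L₃ L₄)) with cost 36846.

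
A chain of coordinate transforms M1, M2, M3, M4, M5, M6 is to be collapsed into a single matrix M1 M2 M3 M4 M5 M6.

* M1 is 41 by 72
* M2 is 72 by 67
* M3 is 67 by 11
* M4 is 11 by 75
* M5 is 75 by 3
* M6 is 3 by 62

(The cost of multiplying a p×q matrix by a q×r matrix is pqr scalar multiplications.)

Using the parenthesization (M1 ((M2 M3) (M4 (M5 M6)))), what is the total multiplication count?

350292

(M2 M3): 72×67 by 67×11 → 72×11, cost 72·67·11 = 53064
(M5 M6): 75×3 by 3×62 → 75×62, cost 75·3·62 = 13950
(M4 (M5 M6)): 11×75 by 75×62 → 11×62, cost 11·75·62 = 51150; cumulative 65100
((M2 M3) (M4 (M5 M6))): 72×11 by 11×62 → 72×62, cost 72·11·62 = 49104; cumulative 167268
(M1 ((M2 M3) (M4 (M5 M6)))): 41×72 by 72×62 → 41×62, cost 41·72·62 = 183024; cumulative 350292
Total: 350292 scalar multiplications.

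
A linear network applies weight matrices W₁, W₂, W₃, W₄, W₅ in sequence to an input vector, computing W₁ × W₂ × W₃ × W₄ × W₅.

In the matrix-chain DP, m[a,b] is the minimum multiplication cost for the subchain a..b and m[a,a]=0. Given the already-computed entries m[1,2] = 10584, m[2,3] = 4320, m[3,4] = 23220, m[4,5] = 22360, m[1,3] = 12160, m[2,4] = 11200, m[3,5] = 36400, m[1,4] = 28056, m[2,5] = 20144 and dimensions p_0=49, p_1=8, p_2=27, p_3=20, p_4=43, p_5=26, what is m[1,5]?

30336

m[1,5] = min over k∈[1,4] of m[1,k]+m[k+1,5]+p_{0}·p_k·p_{5}.
k=1: 0 + 20144 + 49·8·26 = 30336; k=2: 10584 + 36400 + 49·27·26 = 81382; k=3: 12160 + 22360 + 49·20·26 = 60000; k=4: 28056 + 0 + 49·43·26 = 82838.
Minimum: 30336 at k=1.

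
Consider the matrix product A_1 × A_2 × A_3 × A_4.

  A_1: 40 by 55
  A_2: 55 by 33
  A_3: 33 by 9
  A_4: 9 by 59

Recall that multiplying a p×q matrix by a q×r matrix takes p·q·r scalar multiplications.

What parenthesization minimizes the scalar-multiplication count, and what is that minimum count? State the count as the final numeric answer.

57375

Adjacent pairs: A_1A_2 = 40·55·33 = 72600; A_2A_3 = 55·33·9 = 16335; A_3A_4 = 33·9·59 = 17523.
Length 3: A_1..A_3: k=1: 0+16335+40·55·9=36135; k=2: 72600+0+40·33·9=84480 → min 36135 | A_2..A_4: k=2: 0+17523+55·33·59=124608; k=3: 16335+0+55·9·59=45540 → min 45540.
Length 4: A_1..A_4: k=1: 0+45540+40·55·59=175340; k=2: 72600+17523+40·33·59=168003; k=3: 36135+0+40·9·59=57375 → min 57375.
Optimal parenthesization: ((A_1 × (A_2 × A_3)) × A_4) with cost 57375.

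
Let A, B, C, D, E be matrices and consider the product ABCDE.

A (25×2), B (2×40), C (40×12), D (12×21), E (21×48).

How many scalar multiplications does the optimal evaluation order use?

5880

Adjacent pairs: AB = 25·2·40 = 2000; BC = 2·40·12 = 960; CD = 40·12·21 = 10080; DE = 12·21·48 = 12096.
Length 3: A..C: k=1: 0+960+25·2·12=1560; k=2: 2000+0+25·40·12=14000 → min 1560 | B..D: k=2: 0+10080+2·40·21=11760; k=3: 960+0+2·12·21=1464 → min 1464 | C..E: k=3: 0+12096+40·12·48=35136; k=4: 10080+0+40·21·48=50400 → min 35136.
Length 4: A..D: k=1: 0+1464+25·2·21=2514; k=2: 2000+10080+25·40·21=33080; k=3: 1560+0+25·12·21=7860 → min 2514 | B..E: k=2: 0+35136+2·40·48=38976; k=3: 960+12096+2·12·48=14208; k=4: 1464+0+2·21·48=3480 → min 3480.
Length 5: A..E: k=1: 0+3480+25·2·48=5880; k=2: 2000+35136+25·40·48=85136; k=3: 1560+12096+25·12·48=28056; k=4: 2514+0+25·21·48=27714 → min 5880.
Optimal order: (A(((BC)D)E)) with cost 5880.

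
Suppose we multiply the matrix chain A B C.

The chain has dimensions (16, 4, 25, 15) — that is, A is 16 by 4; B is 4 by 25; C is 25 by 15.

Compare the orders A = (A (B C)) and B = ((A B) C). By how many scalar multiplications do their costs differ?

5140

Order A = (A (B C)): (B C): 4×25 by 25×15 → 4×15, cost 4·25·15 = 1500; (A (B C)): 16×4 by 4×15 → 16×15, cost 16·4·15 = 960; cumulative 2460. Total 2460.
Order B = ((A B) C): (A B): 16×4 by 4×25 → 16×25, cost 16·4·25 = 1600; ((A B) C): 16×25 by 25×15 → 16×15, cost 16·25·15 = 6000; cumulative 7600. Total 7600.
Difference: |2460 − 7600| = 5140.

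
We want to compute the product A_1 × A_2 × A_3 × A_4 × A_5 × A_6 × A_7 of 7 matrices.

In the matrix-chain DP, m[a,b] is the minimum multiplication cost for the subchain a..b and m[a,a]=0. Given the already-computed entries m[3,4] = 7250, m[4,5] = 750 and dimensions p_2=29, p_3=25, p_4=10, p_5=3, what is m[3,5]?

m[3,5] = min over k∈[3,4] of m[3,k]+m[k+1,5]+p_{2}·p_k·p_{5}.
k=3: 0 + 750 + 29·25·3 = 2925; k=4: 7250 + 0 + 29·10·3 = 8120.
Minimum: 2925 at k=3.

2925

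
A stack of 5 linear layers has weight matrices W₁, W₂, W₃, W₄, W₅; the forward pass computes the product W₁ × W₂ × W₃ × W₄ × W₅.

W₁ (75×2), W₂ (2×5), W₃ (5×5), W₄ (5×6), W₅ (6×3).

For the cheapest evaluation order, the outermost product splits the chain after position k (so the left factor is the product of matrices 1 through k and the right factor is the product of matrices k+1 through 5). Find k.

Adjacent pairs: W₁W₂ = 75·2·5 = 750; W₂W₃ = 2·5·5 = 50; W₃W₄ = 5·5·6 = 150; W₄W₅ = 5·6·3 = 90.
Length 3: W₁..W₃: k=1: 0+50+75·2·5=800; k=2: 750+0+75·5·5=2625 → min 800 | W₂..W₄: k=2: 0+150+2·5·6=210; k=3: 50+0+2·5·6=110 → min 110 | W₃..W₅: k=3: 0+90+5·5·3=165; k=4: 150+0+5·6·3=240 → min 165.
Length 4: W₁..W₄: k=1: 0+110+75·2·6=1010; k=2: 750+150+75·5·6=3150; k=3: 800+0+75·5·6=3050 → min 1010 | W₂..W₅: k=2: 0+165+2·5·3=195; k=3: 50+90+2·5·3=170; k=4: 110+0+2·6·3=146 → min 146.
Top-level splits: k=1: (W₁..W₁)·(W₂..W₅) → 0+146+75·2·3 = 596; k=2: (W₁..W₂)·(W₃..W₅) → 750+165+75·5·3 = 2040; k=3: (W₁..W₃)·(W₄..W₅) → 800+90+75·5·3 = 2015; k=4: (W₁..W₄)·(W₅..W₅) → 1010+0+75·6·3 = 2360.
Best split is after W₁, i.e. k = 1.

1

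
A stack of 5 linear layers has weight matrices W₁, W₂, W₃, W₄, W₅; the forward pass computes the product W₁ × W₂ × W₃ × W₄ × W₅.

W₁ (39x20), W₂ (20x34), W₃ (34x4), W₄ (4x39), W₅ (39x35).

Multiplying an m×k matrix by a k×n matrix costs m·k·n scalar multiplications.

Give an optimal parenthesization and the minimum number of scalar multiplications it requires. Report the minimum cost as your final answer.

Adjacent pairs: W₁W₂ = 39·20·34 = 26520; W₂W₃ = 20·34·4 = 2720; W₃W₄ = 34·4·39 = 5304; W₄W₅ = 4·39·35 = 5460.
Length 3: W₁..W₃: k=1: 0+2720+39·20·4=5840; k=2: 26520+0+39·34·4=31824 → min 5840 | W₂..W₄: k=2: 0+5304+20·34·39=31824; k=3: 2720+0+20·4·39=5840 → min 5840 | W₃..W₅: k=3: 0+5460+34·4·35=10220; k=4: 5304+0+34·39·35=51714 → min 10220.
Length 4: W₁..W₄: k=1: 0+5840+39·20·39=36260; k=2: 26520+5304+39·34·39=83538; k=3: 5840+0+39·4·39=11924 → min 11924 | W₂..W₅: k=2: 0+10220+20·34·35=34020; k=3: 2720+5460+20·4·35=10980; k=4: 5840+0+20·39·35=33140 → min 10980.
Length 5: W₁..W₅: k=1: 0+10980+39·20·35=38280; k=2: 26520+10220+39·34·35=83150; k=3: 5840+5460+39·4·35=16760; k=4: 11924+0+39·39·35=65159 → min 16760.
Optimal parenthesization: ((W₁ × (W₂ × W₃)) × (W₄ × W₅)) with cost 16760.

16760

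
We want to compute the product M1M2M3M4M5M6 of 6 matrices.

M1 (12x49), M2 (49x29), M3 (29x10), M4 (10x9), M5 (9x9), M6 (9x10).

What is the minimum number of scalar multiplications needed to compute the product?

Adjacent pairs: M1M2 = 12·49·29 = 17052; M2M3 = 49·29·10 = 14210; M3M4 = 29·10·9 = 2610; M4M5 = 10·9·9 = 810; M5M6 = 9·9·10 = 810.
Length 3: M1..M3: k=1: 0+14210+12·49·10=20090; k=2: 17052+0+12·29·10=20532 → min 20090 | M2..M4: k=2: 0+2610+49·29·9=15399; k=3: 14210+0+49·10·9=18620 → min 15399 | M3..M5: k=3: 0+810+29·10·9=3420; k=4: 2610+0+29·9·9=4959 → min 3420 | M4..M6: k=4: 0+810+10·9·10=1710; k=5: 810+0+10·9·10=1710 → min 1710.
Length 4: M1..M4: k=1: 0+15399+12·49·9=20691; k=2: 17052+2610+12·29·9=22794; k=3: 20090+0+12·10·9=21170 → min 20691 | M2..M5: k=2: 0+3420+49·29·9=16209; k=3: 14210+810+49·10·9=19430; k=4: 15399+0+49·9·9=19368 → min 16209 | M3..M6: k=3: 0+1710+29·10·10=4610; k=4: 2610+810+29·9·10=6030; k=5: 3420+0+29·9·10=6030 → min 4610.
Length 5: M1..M5: k=1: 0+16209+12·49·9=21501; k=2: 17052+3420+12·29·9=23604; k=3: 20090+810+12·10·9=21980; k=4: 20691+0+12·9·9=21663 → min 21501 | M2..M6: k=2: 0+4610+49·29·10=18820; k=3: 14210+1710+49·10·10=20820; k=4: 15399+810+49·9·10=20619; k=5: 16209+0+49·9·10=20619 → min 18820.
Length 6: M1..M6: k=1: 0+18820+12·49·10=24700; k=2: 17052+4610+12·29·10=25142; k=3: 20090+1710+12·10·10=23000; k=4: 20691+810+12·9·10=22581; k=5: 21501+0+12·9·10=22581 → min 22581.
Optimal order: ((M1(M2(M3M4)))(M5M6)) with cost 22581.

22581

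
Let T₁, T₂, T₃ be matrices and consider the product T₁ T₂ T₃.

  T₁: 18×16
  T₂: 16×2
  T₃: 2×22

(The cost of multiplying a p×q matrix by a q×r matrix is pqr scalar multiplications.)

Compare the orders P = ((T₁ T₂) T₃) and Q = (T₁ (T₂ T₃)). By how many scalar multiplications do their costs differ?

5672

Order P = ((T₁ T₂) T₃): (T₁ T₂): 18×16 by 16×2 → 18×2, cost 18·16·2 = 576; ((T₁ T₂) T₃): 18×2 by 2×22 → 18×22, cost 18·2·22 = 792; cumulative 1368. Total 1368.
Order Q = (T₁ (T₂ T₃)): (T₂ T₃): 16×2 by 2×22 → 16×22, cost 16·2·22 = 704; (T₁ (T₂ T₃)): 18×16 by 16×22 → 18×22, cost 18·16·22 = 6336; cumulative 7040. Total 7040.
Difference: |1368 − 7040| = 5672.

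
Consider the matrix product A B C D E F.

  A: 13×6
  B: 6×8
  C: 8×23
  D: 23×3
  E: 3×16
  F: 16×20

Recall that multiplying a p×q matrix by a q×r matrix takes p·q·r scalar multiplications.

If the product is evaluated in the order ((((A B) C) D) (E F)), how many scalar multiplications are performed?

5653

(A B): 13×6 by 6×8 → 13×8, cost 13·6·8 = 624
((A B) C): 13×8 by 8×23 → 13×23, cost 13·8·23 = 2392; cumulative 3016
(((A B) C) D): 13×23 by 23×3 → 13×3, cost 13·23·3 = 897; cumulative 3913
(E F): 3×16 by 16×20 → 3×20, cost 3·16·20 = 960
((((A B) C) D) (E F)): 13×3 by 3×20 → 13×20, cost 13·3·20 = 780; cumulative 5653
Total: 5653 scalar multiplications.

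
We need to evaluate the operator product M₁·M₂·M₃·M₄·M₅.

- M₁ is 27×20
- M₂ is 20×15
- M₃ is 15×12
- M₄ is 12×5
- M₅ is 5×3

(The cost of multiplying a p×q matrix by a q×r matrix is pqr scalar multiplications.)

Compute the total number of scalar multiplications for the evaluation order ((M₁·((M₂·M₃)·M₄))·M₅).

(M₂·M₃): 20×15 by 15×12 → 20×12, cost 20·15·12 = 3600
((M₂·M₃)·M₄): 20×12 by 12×5 → 20×5, cost 20·12·5 = 1200; cumulative 4800
(M₁·((M₂·M₃)·M₄)): 27×20 by 20×5 → 27×5, cost 27·20·5 = 2700; cumulative 7500
((M₁·((M₂·M₃)·M₄))·M₅): 27×5 by 5×3 → 27×3, cost 27·5·3 = 405; cumulative 7905
Total: 7905 scalar multiplications.

7905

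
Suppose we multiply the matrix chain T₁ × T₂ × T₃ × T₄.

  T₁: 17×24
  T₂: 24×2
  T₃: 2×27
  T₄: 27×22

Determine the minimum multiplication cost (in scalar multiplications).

Adjacent pairs: T₁T₂ = 17·24·2 = 816; T₂T₃ = 24·2·27 = 1296; T₃T₄ = 2·27·22 = 1188.
Length 3: T₁..T₃: k=1: 0+1296+17·24·27=12312; k=2: 816+0+17·2·27=1734 → min 1734 | T₂..T₄: k=2: 0+1188+24·2·22=2244; k=3: 1296+0+24·27·22=15552 → min 2244.
Length 4: T₁..T₄: k=1: 0+2244+17·24·22=11220; k=2: 816+1188+17·2·22=2752; k=3: 1734+0+17·27·22=11832 → min 2752.
Optimal order: ((T₁ × T₂) × (T₃ × T₄)) with cost 2752.

2752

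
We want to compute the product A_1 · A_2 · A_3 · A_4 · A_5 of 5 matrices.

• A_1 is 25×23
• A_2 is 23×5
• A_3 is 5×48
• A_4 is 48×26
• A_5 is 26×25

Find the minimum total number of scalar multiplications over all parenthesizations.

15490

Adjacent pairs: A_1A_2 = 25·23·5 = 2875; A_2A_3 = 23·5·48 = 5520; A_3A_4 = 5·48·26 = 6240; A_4A_5 = 48·26·25 = 31200.
Length 3: A_1..A_3: k=1: 0+5520+25·23·48=33120; k=2: 2875+0+25·5·48=8875 → min 8875 | A_2..A_4: k=2: 0+6240+23·5·26=9230; k=3: 5520+0+23·48·26=34224 → min 9230 | A_3..A_5: k=3: 0+31200+5·48·25=37200; k=4: 6240+0+5·26·25=9490 → min 9490.
Length 4: A_1..A_4: k=1: 0+9230+25·23·26=24180; k=2: 2875+6240+25·5·26=12365; k=3: 8875+0+25·48·26=40075 → min 12365 | A_2..A_5: k=2: 0+9490+23·5·25=12365; k=3: 5520+31200+23·48·25=64320; k=4: 9230+0+23·26·25=24180 → min 12365.
Length 5: A_1..A_5: k=1: 0+12365+25·23·25=26740; k=2: 2875+9490+25·5·25=15490; k=3: 8875+31200+25·48·25=70075; k=4: 12365+0+25·26·25=28615 → min 15490.
Optimal order: ((A_1 · A_2) · ((A_3 · A_4) · A_5)) with cost 15490.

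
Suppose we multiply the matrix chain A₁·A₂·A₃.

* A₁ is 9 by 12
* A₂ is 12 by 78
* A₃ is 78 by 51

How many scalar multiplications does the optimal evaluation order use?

Order (A₁·(A₂·A₃)): (A₂·A₃): 12×78 by 78×51 → 12×51, cost 12·78·51 = 47736; (A₁·(A₂·A₃)): 9×12 by 12×51 → 9×51, cost 9·12·51 = 5508; cumulative 53244. Total 53244.
Order ((A₁·A₂)·A₃): (A₁·A₂): 9×12 by 12×78 → 9×78, cost 9·12·78 = 8424; ((A₁·A₂)·A₃): 9×78 by 78×51 → 9×51, cost 9·78·51 = 35802; cumulative 44226. Total 44226.
Minimum: 44226.

44226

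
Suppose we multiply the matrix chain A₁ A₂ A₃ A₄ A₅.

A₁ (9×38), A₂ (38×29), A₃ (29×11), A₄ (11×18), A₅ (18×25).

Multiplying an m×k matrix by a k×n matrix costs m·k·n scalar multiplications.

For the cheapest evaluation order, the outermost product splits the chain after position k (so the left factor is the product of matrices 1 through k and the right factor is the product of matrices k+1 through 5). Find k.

4

Adjacent pairs: A₁A₂ = 9·38·29 = 9918; A₂A₃ = 38·29·11 = 12122; A₃A₄ = 29·11·18 = 5742; A₄A₅ = 11·18·25 = 4950.
Length 3: A₁..A₃: k=1: 0+12122+9·38·11=15884; k=2: 9918+0+9·29·11=12789 → min 12789 | A₂..A₄: k=2: 0+5742+38·29·18=25578; k=3: 12122+0+38·11·18=19646 → min 19646 | A₃..A₅: k=3: 0+4950+29·11·25=12925; k=4: 5742+0+29·18·25=18792 → min 12925.
Length 4: A₁..A₄: k=1: 0+19646+9·38·18=25802; k=2: 9918+5742+9·29·18=20358; k=3: 12789+0+9·11·18=14571 → min 14571 | A₂..A₅: k=2: 0+12925+38·29·25=40475; k=3: 12122+4950+38·11·25=27522; k=4: 19646+0+38·18·25=36746 → min 27522.
Top-level splits: k=1: (A₁..A₁)·(A₂..A₅) → 0+27522+9·38·25 = 36072; k=2: (A₁..A₂)·(A₃..A₅) → 9918+12925+9·29·25 = 29368; k=3: (A₁..A₃)·(A₄..A₅) → 12789+4950+9·11·25 = 20214; k=4: (A₁..A₄)·(A₅..A₅) → 14571+0+9·18·25 = 18621.
Best split is after A₄, i.e. k = 4.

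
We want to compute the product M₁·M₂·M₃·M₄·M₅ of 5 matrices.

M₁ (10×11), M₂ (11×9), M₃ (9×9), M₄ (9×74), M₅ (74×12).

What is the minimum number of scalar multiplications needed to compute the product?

Adjacent pairs: M₁M₂ = 10·11·9 = 990; M₂M₃ = 11·9·9 = 891; M₃M₄ = 9·9·74 = 5994; M₄M₅ = 9·74·12 = 7992.
Length 3: M₁..M₃: k=1: 0+891+10·11·9=1881; k=2: 990+0+10·9·9=1800 → min 1800 | M₂..M₄: k=2: 0+5994+11·9·74=13320; k=3: 891+0+11·9·74=8217 → min 8217 | M₃..M₅: k=3: 0+7992+9·9·12=8964; k=4: 5994+0+9·74·12=13986 → min 8964.
Length 4: M₁..M₄: k=1: 0+8217+10·11·74=16357; k=2: 990+5994+10·9·74=13644; k=3: 1800+0+10·9·74=8460 → min 8460 | M₂..M₅: k=2: 0+8964+11·9·12=10152; k=3: 891+7992+11·9·12=10071; k=4: 8217+0+11·74·12=17985 → min 10071.
Length 5: M₁..M₅: k=1: 0+10071+10·11·12=11391; k=2: 990+8964+10·9·12=11034; k=3: 1800+7992+10·9·12=10872; k=4: 8460+0+10·74·12=17340 → min 10872.
Optimal order: (((M₁·M₂)·M₃)·(M₄·M₅)) with cost 10872.

10872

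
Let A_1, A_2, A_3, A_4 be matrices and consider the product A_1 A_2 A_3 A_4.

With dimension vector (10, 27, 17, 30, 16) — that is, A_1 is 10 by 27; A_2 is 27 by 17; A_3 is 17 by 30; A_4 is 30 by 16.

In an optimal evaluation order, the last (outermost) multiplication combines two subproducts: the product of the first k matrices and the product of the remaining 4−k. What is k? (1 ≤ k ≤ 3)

Adjacent pairs: A_1A_2 = 10·27·17 = 4590; A_2A_3 = 27·17·30 = 13770; A_3A_4 = 17·30·16 = 8160.
Length 3: A_1..A_3: k=1: 0+13770+10·27·30=21870; k=2: 4590+0+10·17·30=9690 → min 9690 | A_2..A_4: k=2: 0+8160+27·17·16=15504; k=3: 13770+0+27·30·16=26730 → min 15504.
Top-level splits: k=1: (A_1..A_1)·(A_2..A_4) → 0+15504+10·27·16 = 19824; k=2: (A_1..A_2)·(A_3..A_4) → 4590+8160+10·17·16 = 15470; k=3: (A_1..A_3)·(A_4..A_4) → 9690+0+10·30·16 = 14490.
Best split is after A_3, i.e. k = 3.

3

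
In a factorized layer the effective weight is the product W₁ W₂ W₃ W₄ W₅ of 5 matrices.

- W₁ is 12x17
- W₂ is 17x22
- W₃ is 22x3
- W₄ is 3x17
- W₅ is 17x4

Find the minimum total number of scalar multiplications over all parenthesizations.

Adjacent pairs: W₁W₂ = 12·17·22 = 4488; W₂W₃ = 17·22·3 = 1122; W₃W₄ = 22·3·17 = 1122; W₄W₅ = 3·17·4 = 204.
Length 3: W₁..W₃: k=1: 0+1122+12·17·3=1734; k=2: 4488+0+12·22·3=5280 → min 1734 | W₂..W₄: k=2: 0+1122+17·22·17=7480; k=3: 1122+0+17·3·17=1989 → min 1989 | W₃..W₅: k=3: 0+204+22·3·4=468; k=4: 1122+0+22·17·4=2618 → min 468.
Length 4: W₁..W₄: k=1: 0+1989+12·17·17=5457; k=2: 4488+1122+12·22·17=10098; k=3: 1734+0+12·3·17=2346 → min 2346 | W₂..W₅: k=2: 0+468+17·22·4=1964; k=3: 1122+204+17·3·4=1530; k=4: 1989+0+17·17·4=3145 → min 1530.
Length 5: W₁..W₅: k=1: 0+1530+12·17·4=2346; k=2: 4488+468+12·22·4=6012; k=3: 1734+204+12·3·4=2082; k=4: 2346+0+12·17·4=3162 → min 2082.
Optimal order: ((W₁ (W₂ W₃)) (W₄ W₅)) with cost 2082.

2082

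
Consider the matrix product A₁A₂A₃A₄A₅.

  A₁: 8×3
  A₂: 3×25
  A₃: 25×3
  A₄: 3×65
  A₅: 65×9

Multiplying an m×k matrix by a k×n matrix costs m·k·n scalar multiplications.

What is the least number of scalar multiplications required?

2268

Adjacent pairs: A₁A₂ = 8·3·25 = 600; A₂A₃ = 3·25·3 = 225; A₃A₄ = 25·3·65 = 4875; A₄A₅ = 3·65·9 = 1755.
Length 3: A₁..A₃: k=1: 0+225+8·3·3=297; k=2: 600+0+8·25·3=1200 → min 297 | A₂..A₄: k=2: 0+4875+3·25·65=9750; k=3: 225+0+3·3·65=810 → min 810 | A₃..A₅: k=3: 0+1755+25·3·9=2430; k=4: 4875+0+25·65·9=19500 → min 2430.
Length 4: A₁..A₄: k=1: 0+810+8·3·65=2370; k=2: 600+4875+8·25·65=18475; k=3: 297+0+8·3·65=1857 → min 1857 | A₂..A₅: k=2: 0+2430+3·25·9=3105; k=3: 225+1755+3·3·9=2061; k=4: 810+0+3·65·9=2565 → min 2061.
Length 5: A₁..A₅: k=1: 0+2061+8·3·9=2277; k=2: 600+2430+8·25·9=4830; k=3: 297+1755+8·3·9=2268; k=4: 1857+0+8·65·9=6537 → min 2268.
Optimal order: ((A₁(A₂A₃))(A₄A₅)) with cost 2268.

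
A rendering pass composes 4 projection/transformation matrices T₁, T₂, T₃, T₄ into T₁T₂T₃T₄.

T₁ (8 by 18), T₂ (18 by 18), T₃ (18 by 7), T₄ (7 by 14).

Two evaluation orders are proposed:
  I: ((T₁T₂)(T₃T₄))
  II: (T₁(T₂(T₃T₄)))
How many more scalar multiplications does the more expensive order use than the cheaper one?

Order I = ((T₁T₂)(T₃T₄)): (T₁T₂): 8×18 by 18×18 → 8×18, cost 8·18·18 = 2592; (T₃T₄): 18×7 by 7×14 → 18×14, cost 18·7·14 = 1764; ((T₁T₂)(T₃T₄)): 8×18 by 18×14 → 8×14, cost 8·18·14 = 2016; cumulative 6372. Total 6372.
Order II = (T₁(T₂(T₃T₄))): (T₃T₄): 18×7 by 7×14 → 18×14, cost 18·7·14 = 1764; (T₂(T₃T₄)): 18×18 by 18×14 → 18×14, cost 18·18·14 = 4536; cumulative 6300; (T₁(T₂(T₃T₄))): 8×18 by 18×14 → 8×14, cost 8·18·14 = 2016; cumulative 8316. Total 8316.
Difference: |6372 − 8316| = 1944.

1944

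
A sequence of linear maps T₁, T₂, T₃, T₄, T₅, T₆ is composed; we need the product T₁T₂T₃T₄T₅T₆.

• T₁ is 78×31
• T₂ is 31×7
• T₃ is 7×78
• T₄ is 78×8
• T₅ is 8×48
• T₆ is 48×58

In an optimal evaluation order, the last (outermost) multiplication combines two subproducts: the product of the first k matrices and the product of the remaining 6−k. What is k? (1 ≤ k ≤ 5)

2

Adjacent pairs: T₁T₂ = 78·31·7 = 16926; T₂T₃ = 31·7·78 = 16926; T₃T₄ = 7·78·8 = 4368; T₄T₅ = 78·8·48 = 29952; T₅T₆ = 8·48·58 = 22272.
Length 3: T₁..T₃: k=1: 0+16926+78·31·78=205530; k=2: 16926+0+78·7·78=59514 → min 59514 | T₂..T₄: k=2: 0+4368+31·7·8=6104; k=3: 16926+0+31·78·8=36270 → min 6104 | T₃..T₅: k=3: 0+29952+7·78·48=56160; k=4: 4368+0+7·8·48=7056 → min 7056 | T₄..T₆: k=4: 0+22272+78·8·58=58464; k=5: 29952+0+78·48·58=247104 → min 58464.
Length 4: T₁..T₄: k=1: 0+6104+78·31·8=25448; k=2: 16926+4368+78·7·8=25662; k=3: 59514+0+78·78·8=108186 → min 25448 | T₂..T₅: k=2: 0+7056+31·7·48=17472; k=3: 16926+29952+31·78·48=162942; k=4: 6104+0+31·8·48=18008 → min 17472 | T₃..T₆: k=3: 0+58464+7·78·58=90132; k=4: 4368+22272+7·8·58=29888; k=5: 7056+0+7·48·58=26544 → min 26544.
Length 5: T₁..T₅: k=1: 0+17472+78·31·48=133536; k=2: 16926+7056+78·7·48=50190; k=3: 59514+29952+78·78·48=381498; k=4: 25448+0+78·8·48=55400 → min 50190 | T₂..T₆: k=2: 0+26544+31·7·58=39130; k=3: 16926+58464+31·78·58=215634; k=4: 6104+22272+31·8·58=42760; k=5: 17472+0+31·48·58=103776 → min 39130.
Top-level splits: k=1: (T₁..T₁)·(T₂..T₆) → 0+39130+78·31·58 = 179374; k=2: (T₁..T₂)·(T₃..T₆) → 16926+26544+78·7·58 = 75138; k=3: (T₁..T₃)·(T₄..T₆) → 59514+58464+78·78·58 = 470850; k=4: (T₁..T₄)·(T₅..T₆) → 25448+22272+78·8·58 = 83912; k=5: (T₁..T₅)·(T₆..T₆) → 50190+0+78·48·58 = 267342.
Best split is after T₂, i.e. k = 2.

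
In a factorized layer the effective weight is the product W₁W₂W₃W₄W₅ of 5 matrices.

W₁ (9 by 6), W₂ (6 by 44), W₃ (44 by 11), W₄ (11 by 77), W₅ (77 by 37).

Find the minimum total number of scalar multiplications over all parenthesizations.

27078

Adjacent pairs: W₁W₂ = 9·6·44 = 2376; W₂W₃ = 6·44·11 = 2904; W₃W₄ = 44·11·77 = 37268; W₄W₅ = 11·77·37 = 31339.
Length 3: W₁..W₃: k=1: 0+2904+9·6·11=3498; k=2: 2376+0+9·44·11=6732 → min 3498 | W₂..W₄: k=2: 0+37268+6·44·77=57596; k=3: 2904+0+6·11·77=7986 → min 7986 | W₃..W₅: k=3: 0+31339+44·11·37=49247; k=4: 37268+0+44·77·37=162624 → min 49247.
Length 4: W₁..W₄: k=1: 0+7986+9·6·77=12144; k=2: 2376+37268+9·44·77=70136; k=3: 3498+0+9·11·77=11121 → min 11121 | W₂..W₅: k=2: 0+49247+6·44·37=59015; k=3: 2904+31339+6·11·37=36685; k=4: 7986+0+6·77·37=25080 → min 25080.
Length 5: W₁..W₅: k=1: 0+25080+9·6·37=27078; k=2: 2376+49247+9·44·37=66275; k=3: 3498+31339+9·11·37=38500; k=4: 11121+0+9·77·37=36762 → min 27078.
Optimal order: (W₁(((W₂W₃)W₄)W₅)) with cost 27078.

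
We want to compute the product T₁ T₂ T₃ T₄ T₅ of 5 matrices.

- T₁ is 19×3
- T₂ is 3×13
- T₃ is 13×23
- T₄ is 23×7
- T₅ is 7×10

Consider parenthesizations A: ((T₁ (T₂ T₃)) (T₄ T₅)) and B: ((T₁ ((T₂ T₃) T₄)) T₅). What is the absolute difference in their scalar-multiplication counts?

Order A = ((T₁ (T₂ T₃)) (T₄ T₅)): (T₂ T₃): 3×13 by 13×23 → 3×23, cost 3·13·23 = 897; (T₁ (T₂ T₃)): 19×3 by 3×23 → 19×23, cost 19·3·23 = 1311; cumulative 2208; (T₄ T₅): 23×7 by 7×10 → 23×10, cost 23·7·10 = 1610; ((T₁ (T₂ T₃)) (T₄ T₅)): 19×23 by 23×10 → 19×10, cost 19·23·10 = 4370; cumulative 8188. Total 8188.
Order B = ((T₁ ((T₂ T₃) T₄)) T₅): (T₂ T₃): 3×13 by 13×23 → 3×23, cost 3·13·23 = 897; ((T₂ T₃) T₄): 3×23 by 23×7 → 3×7, cost 3·23·7 = 483; cumulative 1380; (T₁ ((T₂ T₃) T₄)): 19×3 by 3×7 → 19×7, cost 19·3·7 = 399; cumulative 1779; ((T₁ ((T₂ T₃) T₄)) T₅): 19×7 by 7×10 → 19×10, cost 19·7·10 = 1330; cumulative 3109. Total 3109.
Difference: |8188 − 3109| = 5079.

5079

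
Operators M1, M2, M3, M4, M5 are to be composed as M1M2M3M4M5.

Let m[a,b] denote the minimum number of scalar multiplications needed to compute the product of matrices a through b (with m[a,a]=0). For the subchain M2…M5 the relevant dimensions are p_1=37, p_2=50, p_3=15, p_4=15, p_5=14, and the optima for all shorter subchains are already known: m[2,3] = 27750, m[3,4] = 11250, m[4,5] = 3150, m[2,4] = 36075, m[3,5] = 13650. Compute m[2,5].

m[2,5] = min over k∈[2,4] of m[2,k]+m[k+1,5]+p_{1}·p_k·p_{5}.
k=2: 0 + 13650 + 37·50·14 = 39550; k=3: 27750 + 3150 + 37·15·14 = 38670; k=4: 36075 + 0 + 37·15·14 = 43845.
Minimum: 38670 at k=3.

38670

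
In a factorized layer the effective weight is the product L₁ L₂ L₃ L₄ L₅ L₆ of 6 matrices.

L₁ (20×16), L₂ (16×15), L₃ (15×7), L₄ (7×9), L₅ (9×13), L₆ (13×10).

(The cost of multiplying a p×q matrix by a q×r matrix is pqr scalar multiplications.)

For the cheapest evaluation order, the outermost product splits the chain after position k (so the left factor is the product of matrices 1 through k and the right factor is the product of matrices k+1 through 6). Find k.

3

Adjacent pairs: L₁L₂ = 20·16·15 = 4800; L₂L₃ = 16·15·7 = 1680; L₃L₄ = 15·7·9 = 945; L₄L₅ = 7·9·13 = 819; L₅L₆ = 9·13·10 = 1170.
Length 3: L₁..L₃: k=1: 0+1680+20·16·7=3920; k=2: 4800+0+20·15·7=6900 → min 3920 | L₂..L₄: k=2: 0+945+16·15·9=3105; k=3: 1680+0+16·7·9=2688 → min 2688 | L₃..L₅: k=3: 0+819+15·7·13=2184; k=4: 945+0+15·9·13=2700 → min 2184 | L₄..L₆: k=4: 0+1170+7·9·10=1800; k=5: 819+0+7·13·10=1729 → min 1729.
Length 4: L₁..L₄: k=1: 0+2688+20·16·9=5568; k=2: 4800+945+20·15·9=8445; k=3: 3920+0+20·7·9=5180 → min 5180 | L₂..L₅: k=2: 0+2184+16·15·13=5304; k=3: 1680+819+16·7·13=3955; k=4: 2688+0+16·9·13=4560 → min 3955 | L₃..L₆: k=3: 0+1729+15·7·10=2779; k=4: 945+1170+15·9·10=3465; k=5: 2184+0+15·13·10=4134 → min 2779.
Length 5: L₁..L₅: k=1: 0+3955+20·16·13=8115; k=2: 4800+2184+20·15·13=10884; k=3: 3920+819+20·7·13=6559; k=4: 5180+0+20·9·13=7520 → min 6559 | L₂..L₆: k=2: 0+2779+16·15·10=5179; k=3: 1680+1729+16·7·10=4529; k=4: 2688+1170+16·9·10=5298; k=5: 3955+0+16·13·10=6035 → min 4529.
Top-level splits: k=1: (L₁..L₁)·(L₂..L₆) → 0+4529+20·16·10 = 7729; k=2: (L₁..L₂)·(L₃..L₆) → 4800+2779+20·15·10 = 10579; k=3: (L₁..L₃)·(L₄..L₆) → 3920+1729+20·7·10 = 7049; k=4: (L₁..L₄)·(L₅..L₆) → 5180+1170+20·9·10 = 8150; k=5: (L₁..L₅)·(L₆..L₆) → 6559+0+20·13·10 = 9159.
Best split is after L₃, i.e. k = 3.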